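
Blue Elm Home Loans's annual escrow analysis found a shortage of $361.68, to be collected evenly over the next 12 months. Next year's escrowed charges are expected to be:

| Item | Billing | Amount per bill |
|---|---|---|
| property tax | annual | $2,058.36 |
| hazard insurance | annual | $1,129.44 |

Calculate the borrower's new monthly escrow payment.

Property tax — $2,058.36 annually
Hazard insurance — $1,129.44 annually
Total annual escrow = $2,058.36 + $1,129.44 = $3,187.80
Base monthly escrow = $3,187.80 / 12 = $265.65
Monthly shortage recovery: $361.68 / 12 = $30.14
Adjusted monthly = $265.65 + $30.14 = $295.79

$295.79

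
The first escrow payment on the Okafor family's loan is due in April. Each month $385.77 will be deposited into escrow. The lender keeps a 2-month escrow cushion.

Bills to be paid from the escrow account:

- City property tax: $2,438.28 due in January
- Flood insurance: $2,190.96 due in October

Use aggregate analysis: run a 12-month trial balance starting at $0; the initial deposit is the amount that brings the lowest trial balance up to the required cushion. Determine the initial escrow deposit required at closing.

Cushion = 2 × $385.77 = $771.54
Trial balance (start $0, +$385.77 each month, − disbursements):
  Apr: +$385.77 → $385.77
  May: +$385.77 → $771.54
  Jun: +$385.77 → $1,157.31
  Jul: +$385.77 → $1,543.08
  Aug: +$385.77 → $1,928.85
  Sep: +$385.77 → $2,314.62
  Oct: +$385.77 − $2,190.96 → $509.43
  Nov: +$385.77 → $895.20
  Dec: +$385.77 → $1,280.97
  Jan: +$385.77 − $2,438.28 → -$771.54
  Feb: +$385.77 → -$385.77
  Mar: +$385.77 → $0.00
Lowest trial balance = -$771.54 (Jan)
Initial deposit = cushion − low point = $771.54 − (-$771.54) = $1,543.08

$1,543.08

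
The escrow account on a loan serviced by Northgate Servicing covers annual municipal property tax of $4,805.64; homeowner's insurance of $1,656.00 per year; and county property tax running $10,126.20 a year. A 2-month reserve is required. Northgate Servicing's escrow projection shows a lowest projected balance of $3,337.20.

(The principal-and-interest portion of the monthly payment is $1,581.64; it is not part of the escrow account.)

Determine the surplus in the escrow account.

$572.56

Municipal property tax = $4,805.64 per year
Homeowner's insurance = $1,656.00 per year
County property tax = $10,126.20 per year
Annual escrow total = $4,805.64 + $1,656.00 + $10,126.20 = $16,587.84
Monthly = $16,587.84 ÷ 12 = $1,382.32
Cushion = 2 × $1,382.32 = $2,764.64
Excess over cushion: $3,337.20 − $2,764.64 = $572.56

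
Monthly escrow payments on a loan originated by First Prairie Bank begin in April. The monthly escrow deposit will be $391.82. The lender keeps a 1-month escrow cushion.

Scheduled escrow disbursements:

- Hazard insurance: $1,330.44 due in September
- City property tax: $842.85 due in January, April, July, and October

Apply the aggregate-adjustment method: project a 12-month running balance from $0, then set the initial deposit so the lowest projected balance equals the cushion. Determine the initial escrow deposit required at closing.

$1,508.07

Cushion = 1 × $391.82 = $391.82
Trial balance (start $0, +$391.82 each month, − disbursements):
  Apr: +$391.82 − $842.85 → -$451.03
  May: +$391.82 → -$59.21
  Jun: +$391.82 → $332.61
  Jul: +$391.82 − $842.85 → -$118.42
  Aug: +$391.82 → $273.40
  Sep: +$391.82 − $1,330.44 → -$665.22
  Oct: +$391.82 − $842.85 → -$1,116.25
  Nov: +$391.82 → -$724.43
  Dec: +$391.82 → -$332.61
  Jan: +$391.82 − $842.85 → -$783.64
  Feb: +$391.82 → -$391.82
  Mar: +$391.82 → $0.00
Lowest trial balance = -$1,116.25 (Oct)
Initial deposit = cushion − low point = $391.82 − (-$1,116.25) = $1,508.07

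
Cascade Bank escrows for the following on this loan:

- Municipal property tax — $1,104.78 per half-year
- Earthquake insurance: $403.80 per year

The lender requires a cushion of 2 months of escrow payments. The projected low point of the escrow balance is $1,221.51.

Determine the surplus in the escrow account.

Municipal property tax = $1,104.78 × 2 = $2,209.56
Earthquake insurance = $403.80
Yearly total = $2,613.36
Monthly escrow = $2,613.36 ÷ 12 = $217.78
Required reserve = 2 × $217.78 = $435.56
Surplus = $1,221.51 − $435.56 = $785.95

$785.95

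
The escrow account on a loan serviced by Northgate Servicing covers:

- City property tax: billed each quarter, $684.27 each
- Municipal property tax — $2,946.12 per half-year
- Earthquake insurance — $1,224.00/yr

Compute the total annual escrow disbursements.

$9,853.32

City property tax = $684.27 × 4 = $2,737.08 annually
Municipal property tax = $2,946.12 × 2 = $5,892.24 annually
Earthquake insurance = $1,224.00 annually
Annual escrow total = $2,737.08 + $5,892.24 + $1,224.00 = $9,853.32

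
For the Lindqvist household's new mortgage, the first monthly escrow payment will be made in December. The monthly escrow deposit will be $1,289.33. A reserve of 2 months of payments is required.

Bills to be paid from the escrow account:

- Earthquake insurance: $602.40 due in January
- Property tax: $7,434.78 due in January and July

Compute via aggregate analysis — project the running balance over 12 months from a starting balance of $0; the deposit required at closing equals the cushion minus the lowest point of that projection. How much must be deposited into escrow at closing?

$8,037.18

Cushion = 2 × $1,289.33 = $2,578.66
Trial balance (start $0, +$1,289.33 each month, − disbursements):
  Dec: +$1,289.33 → $1,289.33
  Jan: +$1,289.33 − $8,037.18 → -$5,458.52
  Feb: +$1,289.33 → -$4,169.19
  Mar: +$1,289.33 → -$2,879.86
  Apr: +$1,289.33 → -$1,590.53
  May: +$1,289.33 → -$301.20
  Jun: +$1,289.33 → $988.13
  Jul: +$1,289.33 − $7,434.78 → -$5,157.32
  Aug: +$1,289.33 → -$3,867.99
  Sep: +$1,289.33 → -$2,578.66
  Oct: +$1,289.33 → -$1,289.33
  Nov: +$1,289.33 → $0.00
Lowest trial balance = -$5,458.52 (Jan)
Initial deposit = cushion − low point = $2,578.66 − (-$5,458.52) = $8,037.18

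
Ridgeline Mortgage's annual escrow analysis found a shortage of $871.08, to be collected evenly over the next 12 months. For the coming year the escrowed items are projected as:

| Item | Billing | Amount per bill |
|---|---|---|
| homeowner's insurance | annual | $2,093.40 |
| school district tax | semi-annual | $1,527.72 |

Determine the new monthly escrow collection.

Homeowner's insurance: $2,093.40
School district tax: $1,527.72 × 2 = $3,055.44
Combined annual = $2,093.40 + $3,055.44 = $5,148.84
Monthly escrow = $5,148.84 / 12 = $429.07
Monthly shortage recovery: $871.08 / 12 = $72.59
Adjusted monthly = $429.07 + $72.59 = $501.66

$501.66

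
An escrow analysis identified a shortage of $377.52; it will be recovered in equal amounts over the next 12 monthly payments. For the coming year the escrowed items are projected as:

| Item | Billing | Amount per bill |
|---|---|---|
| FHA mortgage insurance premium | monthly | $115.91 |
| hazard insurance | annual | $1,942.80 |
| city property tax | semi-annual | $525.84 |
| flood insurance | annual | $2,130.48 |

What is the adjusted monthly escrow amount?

FHA mortgage insurance premium — $115.91 × 12 = $1,390.92 annually
Hazard insurance — $1,942.80 annually
City property tax — $525.84 × 2 = $1,051.68 annually
Flood insurance — $2,130.48 annually
Annual escrow total = $1,390.92 + $1,942.80 + $1,051.68 + $2,130.48 = $6,515.88
Monthly = $6,515.88 ÷ 12 = $542.99
Shortage per month = $377.52 ÷ 12 = $31.46
Adjusted monthly = $542.99 + $31.46 = $574.45

$574.45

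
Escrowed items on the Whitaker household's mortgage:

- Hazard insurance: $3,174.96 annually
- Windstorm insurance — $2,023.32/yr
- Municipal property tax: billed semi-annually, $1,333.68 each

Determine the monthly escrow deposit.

Hazard insurance = $3,174.96/yr
Windstorm insurance = $2,023.32/yr
Municipal property tax = $1,333.68 × 2 = $2,667.36/yr
Yearly total = $3,174.96 + $2,023.32 + $2,667.36 = $7,865.64
Per month = $7,865.64 / 12 = $655.47

$655.47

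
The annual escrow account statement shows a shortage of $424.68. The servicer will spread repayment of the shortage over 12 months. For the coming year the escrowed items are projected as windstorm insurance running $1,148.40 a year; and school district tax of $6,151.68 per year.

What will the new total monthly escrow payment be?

$643.73

Windstorm insurance — $1,148.40 per year
School district tax — $6,151.68 per year
Annual escrow total = $1,148.40 + $6,151.68 = $7,300.08
Base monthly escrow = $7,300.08 / 12 = $608.34
Shortage per month = $424.68 ÷ 12 = $35.39
New monthly escrow = $608.34 + $35.39 = $643.73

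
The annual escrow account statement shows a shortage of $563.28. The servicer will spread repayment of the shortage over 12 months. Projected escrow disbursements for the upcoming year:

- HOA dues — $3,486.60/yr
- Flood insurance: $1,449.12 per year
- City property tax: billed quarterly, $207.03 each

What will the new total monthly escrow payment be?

HOA dues = $3,486.60 annually
Flood insurance = $1,449.12 annually
City property tax = $207.03 × 4 = $828.12 annually
Total per year = $3,486.60 + $1,449.12 + $828.12 = $5,763.84
Monthly = $5,763.84 ÷ 12 = $480.32
Shortage per month = $563.28 ÷ 12 = $46.94
Adjusted monthly = $480.32 + $46.94 = $527.26

$527.26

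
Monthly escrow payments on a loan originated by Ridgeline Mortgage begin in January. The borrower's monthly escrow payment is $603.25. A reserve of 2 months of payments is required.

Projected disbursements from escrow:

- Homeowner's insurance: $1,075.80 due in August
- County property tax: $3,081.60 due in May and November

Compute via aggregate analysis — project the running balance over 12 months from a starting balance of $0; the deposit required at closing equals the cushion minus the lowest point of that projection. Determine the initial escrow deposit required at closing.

Cushion = 2 × $603.25 = $1,206.50
Trial balance (start $0, +$603.25 each month, − disbursements):
  Jan: +$603.25 → $603.25
  Feb: +$603.25 → $1,206.50
  Mar: +$603.25 → $1,809.75
  Apr: +$603.25 → $2,413.00
  May: +$603.25 − $3,081.60 → -$65.35
  Jun: +$603.25 → $537.90
  Jul: +$603.25 → $1,141.15
  Aug: +$603.25 − $1,075.80 → $668.60
  Sep: +$603.25 → $1,271.85
  Oct: +$603.25 → $1,875.10
  Nov: +$603.25 − $3,081.60 → -$603.25
  Dec: +$603.25 → $0.00
Lowest trial balance = -$603.25 (Nov)
Initial deposit = cushion − low point = $1,206.50 − (-$603.25) = $1,809.75

$1,809.75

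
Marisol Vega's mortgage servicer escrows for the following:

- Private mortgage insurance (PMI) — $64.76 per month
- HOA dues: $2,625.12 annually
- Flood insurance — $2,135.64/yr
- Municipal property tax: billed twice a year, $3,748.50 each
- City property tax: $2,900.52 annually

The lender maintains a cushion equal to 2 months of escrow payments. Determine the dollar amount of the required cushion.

Private mortgage insurance (PMI): $64.76 × 12 = $777.12
HOA dues: $2,625.12
Flood insurance: $2,135.64
Municipal property tax: $3,748.50 × 2 = $7,497.00
City property tax: $2,900.52
Combined annual = $777.12 + $2,625.12 + $2,135.64 + $7,497.00 + $2,900.52 = $15,935.40
Monthly = $15,935.40 / 12 = $1,327.95
Required cushion = 2 × $1,327.95 = $2,655.90

$2,655.90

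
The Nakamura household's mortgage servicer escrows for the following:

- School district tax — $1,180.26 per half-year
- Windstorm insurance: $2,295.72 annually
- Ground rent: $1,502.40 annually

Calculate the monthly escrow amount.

$513.22

School district tax — $1,180.26 × 2 = $2,360.52 per year
Windstorm insurance — $2,295.72 per year
Ground rent — $1,502.40 per year
Total per year = $2,360.52 + $2,295.72 + $1,502.40 = $6,158.64
Base monthly escrow = $6,158.64 / 12 = $513.22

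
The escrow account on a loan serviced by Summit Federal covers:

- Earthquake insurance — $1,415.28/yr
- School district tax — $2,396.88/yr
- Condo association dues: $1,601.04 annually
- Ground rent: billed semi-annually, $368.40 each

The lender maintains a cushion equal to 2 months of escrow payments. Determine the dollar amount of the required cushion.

$1,025.00

Earthquake insurance — $1,415.28 per year
School district tax — $2,396.88 per year
Condo association dues — $1,601.04 per year
Ground rent — $368.40 × 2 = $736.80 per year
Yearly total = $1,415.28 + $2,396.88 + $1,601.04 + $736.80 = $6,150.00
Per month = $6,150.00 ÷ 12 = $512.50
Cushion = 2 × $512.50 = $1,025.00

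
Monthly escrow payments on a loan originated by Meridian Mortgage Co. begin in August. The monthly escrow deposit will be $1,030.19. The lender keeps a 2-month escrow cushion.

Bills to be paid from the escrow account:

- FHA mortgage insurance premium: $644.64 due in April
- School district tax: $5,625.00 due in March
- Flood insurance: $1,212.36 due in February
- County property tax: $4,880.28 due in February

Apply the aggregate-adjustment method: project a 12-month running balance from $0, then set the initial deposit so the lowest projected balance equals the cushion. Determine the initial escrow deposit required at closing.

Cushion = 2 × $1,030.19 = $2,060.38
Trial balance (start $0, +$1,030.19 each month, − disbursements):
  Aug: +$1,030.19 → $1,030.19
  Sep: +$1,030.19 → $2,060.38
  Oct: +$1,030.19 → $3,090.57
  Nov: +$1,030.19 → $4,120.76
  Dec: +$1,030.19 → $5,150.95
  Jan: +$1,030.19 → $6,181.14
  Feb: +$1,030.19 − $6,092.64 → $1,118.69
  Mar: +$1,030.19 − $5,625.00 → -$3,476.12
  Apr: +$1,030.19 − $644.64 → -$3,090.57
  May: +$1,030.19 → -$2,060.38
  Jun: +$1,030.19 → -$1,030.19
  Jul: +$1,030.19 → $0.00
Lowest trial balance = -$3,476.12 (Mar)
Initial deposit = cushion − low point = $2,060.38 − (-$3,476.12) = $5,536.50

$5,536.50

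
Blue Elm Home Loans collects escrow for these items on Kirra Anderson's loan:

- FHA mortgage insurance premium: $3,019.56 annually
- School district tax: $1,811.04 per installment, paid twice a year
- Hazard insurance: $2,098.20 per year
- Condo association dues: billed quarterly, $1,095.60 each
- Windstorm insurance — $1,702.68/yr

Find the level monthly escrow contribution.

FHA mortgage insurance premium = $3,019.56 per year
School district tax = $1,811.04 × 2 = $3,622.08 per year
Hazard insurance = $2,098.20 per year
Condo association dues = $1,095.60 × 4 = $4,382.40 per year
Windstorm insurance = $1,702.68 per year
Annual escrow total = $3,019.56 + $3,622.08 + $2,098.20 + $4,382.40 + $1,702.68 = $14,824.92
Monthly escrow = $14,824.92 / 12 = $1,235.41

$1,235.41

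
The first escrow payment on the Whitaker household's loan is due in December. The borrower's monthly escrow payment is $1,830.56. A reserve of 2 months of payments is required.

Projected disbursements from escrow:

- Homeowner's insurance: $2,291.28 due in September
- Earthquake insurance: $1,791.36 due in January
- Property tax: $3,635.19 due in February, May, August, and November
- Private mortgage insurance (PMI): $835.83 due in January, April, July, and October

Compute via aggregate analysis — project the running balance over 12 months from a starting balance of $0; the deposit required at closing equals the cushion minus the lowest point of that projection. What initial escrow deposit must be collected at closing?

$4,431.82

Cushion = 2 × $1,830.56 = $3,661.12
Trial balance (start $0, +$1,830.56 each month, − disbursements):
  Dec: +$1,830.56 → $1,830.56
  Jan: +$1,830.56 − $2,627.19 → $1,033.93
  Feb: +$1,830.56 − $3,635.19 → -$770.70
  Mar: +$1,830.56 → $1,059.86
  Apr: +$1,830.56 − $835.83 → $2,054.59
  May: +$1,830.56 − $3,635.19 → $249.96
  Jun: +$1,830.56 → $2,080.52
  Jul: +$1,830.56 − $835.83 → $3,075.25
  Aug: +$1,830.56 − $3,635.19 → $1,270.62
  Sep: +$1,830.56 − $2,291.28 → $809.90
  Oct: +$1,830.56 − $835.83 → $1,804.63
  Nov: +$1,830.56 − $3,635.19 → $0.00
Lowest trial balance = -$770.70 (Feb)
Initial deposit = cushion − low point = $3,661.12 − (-$770.70) = $4,431.82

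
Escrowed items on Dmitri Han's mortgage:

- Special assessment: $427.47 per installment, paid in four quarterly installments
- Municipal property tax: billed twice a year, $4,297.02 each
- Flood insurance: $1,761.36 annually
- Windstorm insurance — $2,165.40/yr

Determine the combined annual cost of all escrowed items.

Special assessment = $427.47 × 4 = $1,709.88
Municipal property tax = $4,297.02 × 2 = $8,594.04
Flood insurance = $1,761.36
Windstorm insurance = $2,165.40
Annual escrow total = $1,709.88 + $8,594.04 + $1,761.36 + $2,165.40 = $14,230.68

$14,230.68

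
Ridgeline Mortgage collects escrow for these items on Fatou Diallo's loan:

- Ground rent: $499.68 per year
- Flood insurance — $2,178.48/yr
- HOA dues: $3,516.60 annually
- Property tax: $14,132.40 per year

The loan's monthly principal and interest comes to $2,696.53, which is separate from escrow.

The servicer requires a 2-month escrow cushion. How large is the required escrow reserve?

Ground rent: $499.68 per year
Flood insurance: $2,178.48 per year
HOA dues: $3,516.60 per year
Property tax: $14,132.40 per year
Total annual escrow = $20,327.16
Monthly escrow = $20,327.16 / 12 = $1,693.93
Required cushion = 2 × $1,693.93 = $3,387.86

$3,387.86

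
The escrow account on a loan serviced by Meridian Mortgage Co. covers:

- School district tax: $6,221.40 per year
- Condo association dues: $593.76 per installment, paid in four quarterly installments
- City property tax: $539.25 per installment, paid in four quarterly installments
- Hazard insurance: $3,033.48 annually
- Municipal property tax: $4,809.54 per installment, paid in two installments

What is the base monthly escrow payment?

$1,950.50

School district tax — $6,221.40/yr
Condo association dues — $593.76 × 4 = $2,375.04/yr
City property tax — $539.25 × 4 = $2,157.00/yr
Hazard insurance — $3,033.48/yr
Municipal property tax — $4,809.54 × 2 = $9,619.08/yr
Total annual escrow = $6,221.40 + $2,375.04 + $2,157.00 + $3,033.48 + $9,619.08 = $23,406.00
Base monthly escrow = $23,406.00 / 12 = $1,950.50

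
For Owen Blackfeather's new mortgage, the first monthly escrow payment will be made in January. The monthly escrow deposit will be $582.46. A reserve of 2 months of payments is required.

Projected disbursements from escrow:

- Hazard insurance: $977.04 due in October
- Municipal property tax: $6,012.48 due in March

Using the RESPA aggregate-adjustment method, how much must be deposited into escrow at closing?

$5,430.02

Cushion = 2 × $582.46 = $1,164.92
Trial balance (start $0, +$582.46 each month, − disbursements):
  Jan: +$582.46 → $582.46
  Feb: +$582.46 → $1,164.92
  Mar: +$582.46 − $6,012.48 → -$4,265.10
  Apr: +$582.46 → -$3,682.64
  May: +$582.46 → -$3,100.18
  Jun: +$582.46 → -$2,517.72
  Jul: +$582.46 → -$1,935.26
  Aug: +$582.46 → -$1,352.80
  Sep: +$582.46 → -$770.34
  Oct: +$582.46 − $977.04 → -$1,164.92
  Nov: +$582.46 → -$582.46
  Dec: +$582.46 → $0.00
Lowest trial balance = -$4,265.10 (Mar)
Initial deposit = cushion − low point = $1,164.92 − (-$4,265.10) = $5,430.02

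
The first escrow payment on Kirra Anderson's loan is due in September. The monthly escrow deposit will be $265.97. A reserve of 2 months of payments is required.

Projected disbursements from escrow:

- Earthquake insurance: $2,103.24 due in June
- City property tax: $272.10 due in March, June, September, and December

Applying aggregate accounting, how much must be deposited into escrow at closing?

$1,063.88

Cushion = 2 × $265.97 = $531.94
Trial balance (start $0, +$265.97 each month, − disbursements):
  Sep: +$265.97 − $272.10 → -$6.13
  Oct: +$265.97 → $259.84
  Nov: +$265.97 → $525.81
  Dec: +$265.97 − $272.10 → $519.68
  Jan: +$265.97 → $785.65
  Feb: +$265.97 → $1,051.62
  Mar: +$265.97 − $272.10 → $1,045.49
  Apr: +$265.97 → $1,311.46
  May: +$265.97 → $1,577.43
  Jun: +$265.97 − $2,375.34 → -$531.94
  Jul: +$265.97 → -$265.97
  Aug: +$265.97 → $0.00
Lowest trial balance = -$531.94 (Jun)
Initial deposit = cushion − low point = $531.94 − (-$531.94) = $1,063.88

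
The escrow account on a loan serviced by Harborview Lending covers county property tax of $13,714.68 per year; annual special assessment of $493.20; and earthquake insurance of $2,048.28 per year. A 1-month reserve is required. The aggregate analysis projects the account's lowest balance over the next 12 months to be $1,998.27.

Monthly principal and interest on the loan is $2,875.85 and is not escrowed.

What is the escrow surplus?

County property tax: $13,714.68
Special assessment: $493.20
Earthquake insurance: $2,048.28
Annual escrow total = $13,714.68 + $493.20 + $2,048.28 = $16,256.16
Monthly = $16,256.16 / 12 = $1,354.68
Cushion = 1 × $1,354.68 = $1,354.68
Surplus = $1,998.27 − $1,354.68 = $643.59

$643.59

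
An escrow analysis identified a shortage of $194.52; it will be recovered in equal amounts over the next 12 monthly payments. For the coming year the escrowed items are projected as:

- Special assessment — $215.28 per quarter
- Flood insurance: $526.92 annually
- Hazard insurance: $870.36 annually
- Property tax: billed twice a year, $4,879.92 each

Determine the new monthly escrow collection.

$1,017.73

Special assessment = $215.28 × 4 = $861.12/yr
Flood insurance = $526.92/yr
Hazard insurance = $870.36/yr
Property tax = $4,879.92 × 2 = $9,759.84/yr
Yearly total = $861.12 + $526.92 + $870.36 + $9,759.84 = $12,018.24
Per month = $12,018.24 / 12 = $1,001.52
Shortage per month = $194.52 / 12 = $16.21
Adjusted monthly = $1,001.52 + $16.21 = $1,017.73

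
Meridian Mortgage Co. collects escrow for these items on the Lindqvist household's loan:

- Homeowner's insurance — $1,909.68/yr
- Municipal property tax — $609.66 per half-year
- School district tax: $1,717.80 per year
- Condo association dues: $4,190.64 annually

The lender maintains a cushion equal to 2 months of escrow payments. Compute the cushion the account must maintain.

Homeowner's insurance: $1,909.68
Municipal property tax: $609.66 × 2 = $1,219.32
School district tax: $1,717.80
Condo association dues: $4,190.64
Total annual escrow = $1,909.68 + $1,219.32 + $1,717.80 + $4,190.64 = $9,037.44
Monthly = $9,037.44 / 12 = $753.12
Required cushion = 2 × $753.12 = $1,506.24

$1,506.24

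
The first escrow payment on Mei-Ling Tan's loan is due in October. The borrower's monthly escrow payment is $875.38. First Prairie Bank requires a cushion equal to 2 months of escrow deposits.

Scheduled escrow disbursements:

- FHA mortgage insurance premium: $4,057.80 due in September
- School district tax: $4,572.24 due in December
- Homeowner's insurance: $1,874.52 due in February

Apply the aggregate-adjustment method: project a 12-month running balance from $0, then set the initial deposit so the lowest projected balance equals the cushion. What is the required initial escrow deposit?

Cushion = 2 × $875.38 = $1,750.76
Trial balance (start $0, +$875.38 each month, − disbursements):
  Oct: +$875.38 → $875.38
  Nov: +$875.38 → $1,750.76
  Dec: +$875.38 − $4,572.24 → -$1,946.10
  Jan: +$875.38 → -$1,070.72
  Feb: +$875.38 − $1,874.52 → -$2,069.86
  Mar: +$875.38 → -$1,194.48
  Apr: +$875.38 → -$319.10
  May: +$875.38 → $556.28
  Jun: +$875.38 → $1,431.66
  Jul: +$875.38 → $2,307.04
  Aug: +$875.38 → $3,182.42
  Sep: +$875.38 − $4,057.80 → $0.00
Lowest trial balance = -$2,069.86 (Feb)
Initial deposit = cushion − low point = $1,750.76 − (-$2,069.86) = $3,820.62

$3,820.62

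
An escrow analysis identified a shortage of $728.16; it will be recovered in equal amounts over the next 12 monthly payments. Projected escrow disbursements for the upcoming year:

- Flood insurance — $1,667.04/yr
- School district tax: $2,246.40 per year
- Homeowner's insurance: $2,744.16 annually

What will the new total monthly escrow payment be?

$615.48

Flood insurance — $1,667.04 annually
School district tax — $2,246.40 annually
Homeowner's insurance — $2,744.16 annually
Total per year = $1,667.04 + $2,246.40 + $2,744.16 = $6,657.60
Per month = $6,657.60 ÷ 12 = $554.80
Shortage spread = $728.16 / 12 = $60.68/mo
New monthly escrow = $554.80 + $60.68 = $615.48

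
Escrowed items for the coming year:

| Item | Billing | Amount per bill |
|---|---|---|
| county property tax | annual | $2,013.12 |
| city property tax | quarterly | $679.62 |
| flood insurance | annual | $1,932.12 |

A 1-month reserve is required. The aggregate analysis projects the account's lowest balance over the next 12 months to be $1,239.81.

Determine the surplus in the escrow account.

County property tax: $2,013.12 per year
City property tax: $679.62 × 4 = $2,718.48 per year
Flood insurance: $1,932.12 per year
Total annual escrow = $6,663.72
Per month = $6,663.72 ÷ 12 = $555.31
Required cushion = 1 × $555.31 = $555.31
Surplus = $1,239.81 − $555.31 = $684.50

$684.50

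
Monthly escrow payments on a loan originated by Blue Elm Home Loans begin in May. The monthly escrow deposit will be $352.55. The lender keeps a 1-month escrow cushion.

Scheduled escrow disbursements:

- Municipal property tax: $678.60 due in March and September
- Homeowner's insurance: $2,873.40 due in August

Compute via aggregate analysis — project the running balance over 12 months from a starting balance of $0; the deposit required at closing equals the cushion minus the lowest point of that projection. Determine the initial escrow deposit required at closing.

$2,141.80

Cushion = 1 × $352.55 = $352.55
Trial balance (start $0, +$352.55 each month, − disbursements):
  May: +$352.55 → $352.55
  Jun: +$352.55 → $705.10
  Jul: +$352.55 → $1,057.65
  Aug: +$352.55 − $2,873.40 → -$1,463.20
  Sep: +$352.55 − $678.60 → -$1,789.25
  Oct: +$352.55 → -$1,436.70
  Nov: +$352.55 → -$1,084.15
  Dec: +$352.55 → -$731.60
  Jan: +$352.55 → -$379.05
  Feb: +$352.55 → -$26.50
  Mar: +$352.55 − $678.60 → -$352.55
  Apr: +$352.55 → $0.00
Lowest trial balance = -$1,789.25 (Sep)
Initial deposit = cushion − low point = $352.55 − (-$1,789.25) = $2,141.80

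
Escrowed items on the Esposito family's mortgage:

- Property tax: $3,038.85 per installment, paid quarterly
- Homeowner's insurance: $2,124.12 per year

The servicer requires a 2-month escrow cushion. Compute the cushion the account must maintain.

$2,379.92

Property tax: $3,038.85 × 4 = $12,155.40
Homeowner's insurance: $2,124.12
Annual escrow total = $14,279.52
Monthly = $14,279.52 ÷ 12 = $1,189.96
Required cushion = 2 × $1,189.96 = $2,379.92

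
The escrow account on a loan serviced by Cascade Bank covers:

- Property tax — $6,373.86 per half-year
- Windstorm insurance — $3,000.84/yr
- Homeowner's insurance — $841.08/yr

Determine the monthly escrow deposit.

Property tax = $6,373.86 × 2 = $12,747.72 per year
Windstorm insurance = $3,000.84 per year
Homeowner's insurance = $841.08 per year
Combined annual = $16,589.64
Per month = $16,589.64 ÷ 12 = $1,382.47

$1,382.47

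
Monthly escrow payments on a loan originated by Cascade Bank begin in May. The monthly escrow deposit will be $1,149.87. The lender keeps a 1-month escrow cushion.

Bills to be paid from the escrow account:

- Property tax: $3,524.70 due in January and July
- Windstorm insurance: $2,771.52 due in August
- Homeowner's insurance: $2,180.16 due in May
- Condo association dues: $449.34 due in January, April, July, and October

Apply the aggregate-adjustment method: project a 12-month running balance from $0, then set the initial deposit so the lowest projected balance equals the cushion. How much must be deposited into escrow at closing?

Cushion = 1 × $1,149.87 = $1,149.87
Trial balance (start $0, +$1,149.87 each month, − disbursements):
  May: +$1,149.87 − $2,180.16 → -$1,030.29
  Jun: +$1,149.87 → $119.58
  Jul: +$1,149.87 − $3,974.04 → -$2,704.59
  Aug: +$1,149.87 − $2,771.52 → -$4,326.24
  Sep: +$1,149.87 → -$3,176.37
  Oct: +$1,149.87 − $449.34 → -$2,475.84
  Nov: +$1,149.87 → -$1,325.97
  Dec: +$1,149.87 → -$176.10
  Jan: +$1,149.87 − $3,974.04 → -$3,000.27
  Feb: +$1,149.87 → -$1,850.40
  Mar: +$1,149.87 → -$700.53
  Apr: +$1,149.87 − $449.34 → $0.00
Lowest trial balance = -$4,326.24 (Aug)
Initial deposit = cushion − low point = $1,149.87 − (-$4,326.24) = $5,476.11

$5,476.11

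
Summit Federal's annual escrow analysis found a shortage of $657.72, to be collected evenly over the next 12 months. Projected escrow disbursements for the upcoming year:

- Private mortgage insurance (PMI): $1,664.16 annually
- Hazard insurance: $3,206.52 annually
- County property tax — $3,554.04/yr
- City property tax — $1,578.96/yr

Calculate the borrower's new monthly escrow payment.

Private mortgage insurance (PMI): $1,664.16
Hazard insurance: $3,206.52
County property tax: $3,554.04
City property tax: $1,578.96
Total per year = $10,003.68
Per month = $10,003.68 / 12 = $833.64
Shortage per month = $657.72 / 12 = $54.81
Adjusted monthly = $833.64 + $54.81 = $888.45

$888.45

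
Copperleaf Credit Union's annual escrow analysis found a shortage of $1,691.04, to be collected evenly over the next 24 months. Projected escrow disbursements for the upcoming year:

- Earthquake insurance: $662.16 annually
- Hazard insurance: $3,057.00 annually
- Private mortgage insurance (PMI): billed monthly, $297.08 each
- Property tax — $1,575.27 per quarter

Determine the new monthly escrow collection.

Earthquake insurance: $662.16 annually
Hazard insurance: $3,057.00 annually
Private mortgage insurance (PMI): $297.08 × 12 = $3,564.96 annually
Property tax: $1,575.27 × 4 = $6,301.08 annually
Total annual escrow = $13,585.20
Monthly = $13,585.20 ÷ 12 = $1,132.10
Shortage spread = $1,691.04 ÷ 24 = $70.46/mo
New monthly escrow = $1,132.10 + $70.46 = $1,202.56

$1,202.56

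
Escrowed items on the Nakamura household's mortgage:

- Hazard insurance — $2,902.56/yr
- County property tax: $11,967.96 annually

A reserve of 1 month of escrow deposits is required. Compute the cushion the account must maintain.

Hazard insurance = $2,902.56 per year
County property tax = $11,967.96 per year
Combined annual = $2,902.56 + $11,967.96 = $14,870.52
Monthly = $14,870.52 / 12 = $1,239.21
Cushion = 1 × $1,239.21 = $1,239.21

$1,239.21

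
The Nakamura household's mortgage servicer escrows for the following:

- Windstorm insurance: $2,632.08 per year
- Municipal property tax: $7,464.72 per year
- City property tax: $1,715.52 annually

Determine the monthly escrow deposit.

Windstorm insurance — $2,632.08 per year
Municipal property tax — $7,464.72 per year
City property tax — $1,715.52 per year
Total annual escrow = $2,632.08 + $7,464.72 + $1,715.52 = $11,812.32
Monthly = $11,812.32 / 12 = $984.36

$984.36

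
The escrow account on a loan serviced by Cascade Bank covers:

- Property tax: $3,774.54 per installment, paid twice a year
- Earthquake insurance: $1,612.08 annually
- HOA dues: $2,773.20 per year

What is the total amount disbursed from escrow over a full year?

Property tax — $3,774.54 × 2 = $7,549.08 annually
Earthquake insurance — $1,612.08 annually
HOA dues — $2,773.20 annually
Combined annual = $7,549.08 + $1,612.08 + $2,773.20 = $11,934.36

$11,934.36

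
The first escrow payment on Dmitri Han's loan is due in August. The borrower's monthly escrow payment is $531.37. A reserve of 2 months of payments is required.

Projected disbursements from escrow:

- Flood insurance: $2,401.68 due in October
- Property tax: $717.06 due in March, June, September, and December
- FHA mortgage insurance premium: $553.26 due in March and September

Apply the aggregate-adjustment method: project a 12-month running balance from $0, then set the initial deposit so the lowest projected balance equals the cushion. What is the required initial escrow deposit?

$3,140.63

Cushion = 2 × $531.37 = $1,062.74
Trial balance (start $0, +$531.37 each month, − disbursements):
  Aug: +$531.37 → $531.37
  Sep: +$531.37 − $1,270.32 → -$207.58
  Oct: +$531.37 − $2,401.68 → -$2,077.89
  Nov: +$531.37 → -$1,546.52
  Dec: +$531.37 − $717.06 → -$1,732.21
  Jan: +$531.37 → -$1,200.84
  Feb: +$531.37 → -$669.47
  Mar: +$531.37 − $1,270.32 → -$1,408.42
  Apr: +$531.37 → -$877.05
  May: +$531.37 → -$345.68
  Jun: +$531.37 − $717.06 → -$531.37
  Jul: +$531.37 → $0.00
Lowest trial balance = -$2,077.89 (Oct)
Initial deposit = cushion − low point = $1,062.74 − (-$2,077.89) = $3,140.63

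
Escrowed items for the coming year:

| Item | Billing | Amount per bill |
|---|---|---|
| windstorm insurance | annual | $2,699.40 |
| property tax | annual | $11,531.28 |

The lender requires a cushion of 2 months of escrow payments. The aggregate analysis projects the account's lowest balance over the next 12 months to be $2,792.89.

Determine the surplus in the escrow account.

$421.11

Windstorm insurance = $2,699.40
Property tax = $11,531.28
Total annual escrow = $2,699.40 + $11,531.28 = $14,230.68
Monthly = $14,230.68 ÷ 12 = $1,185.89
Required reserve = 2 × $1,185.89 = $2,371.78
Surplus = $2,792.89 − $2,371.78 = $421.11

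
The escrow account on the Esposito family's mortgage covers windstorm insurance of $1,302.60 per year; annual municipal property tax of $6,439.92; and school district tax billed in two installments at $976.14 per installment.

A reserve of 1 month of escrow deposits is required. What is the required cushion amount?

$807.90

Windstorm insurance — $1,302.60 annually
Municipal property tax — $6,439.92 annually
School district tax — $976.14 × 2 = $1,952.28 annually
Combined annual = $9,694.80
Monthly escrow = $9,694.80 ÷ 12 = $807.90
Reserve = 1 × $807.90 = $807.90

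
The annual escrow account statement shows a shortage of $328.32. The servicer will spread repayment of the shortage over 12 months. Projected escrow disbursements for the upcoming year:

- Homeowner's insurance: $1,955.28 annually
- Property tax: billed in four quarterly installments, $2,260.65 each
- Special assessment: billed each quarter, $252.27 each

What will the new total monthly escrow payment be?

Homeowner's insurance = $1,955.28
Property tax = $2,260.65 × 4 = $9,042.60
Special assessment = $252.27 × 4 = $1,009.08
Combined annual = $12,006.96
Base monthly escrow = $12,006.96 / 12 = $1,000.58
Monthly shortage recovery: $328.32 ÷ 12 = $27.36
Adjusted monthly = $1,000.58 + $27.36 = $1,027.94

$1,027.94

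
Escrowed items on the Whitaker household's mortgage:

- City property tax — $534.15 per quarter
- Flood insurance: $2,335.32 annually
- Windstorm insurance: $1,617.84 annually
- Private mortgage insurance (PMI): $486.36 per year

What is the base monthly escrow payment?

City property tax — $534.15 × 4 = $2,136.60 annually
Flood insurance — $2,335.32 annually
Windstorm insurance — $1,617.84 annually
Private mortgage insurance (PMI) — $486.36 annually
Total annual escrow = $6,576.12
Monthly = $6,576.12 ÷ 12 = $548.01

$548.01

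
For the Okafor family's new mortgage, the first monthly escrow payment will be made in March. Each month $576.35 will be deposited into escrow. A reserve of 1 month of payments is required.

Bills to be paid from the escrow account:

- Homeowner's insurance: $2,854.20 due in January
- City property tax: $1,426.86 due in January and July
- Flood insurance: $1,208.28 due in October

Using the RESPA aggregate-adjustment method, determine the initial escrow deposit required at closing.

Cushion = 1 × $576.35 = $576.35
Trial balance (start $0, +$576.35 each month, − disbursements):
  Mar: +$576.35 → $576.35
  Apr: +$576.35 → $1,152.70
  May: +$576.35 → $1,729.05
  Jun: +$576.35 → $2,305.40
  Jul: +$576.35 − $1,426.86 → $1,454.89
  Aug: +$576.35 → $2,031.24
  Sep: +$576.35 → $2,607.59
  Oct: +$576.35 − $1,208.28 → $1,975.66
  Nov: +$576.35 → $2,552.01
  Dec: +$576.35 → $3,128.36
  Jan: +$576.35 − $4,281.06 → -$576.35
  Feb: +$576.35 → $0.00
Lowest trial balance = -$576.35 (Jan)
Initial deposit = cushion − low point = $576.35 − (-$576.35) = $1,152.70

$1,152.70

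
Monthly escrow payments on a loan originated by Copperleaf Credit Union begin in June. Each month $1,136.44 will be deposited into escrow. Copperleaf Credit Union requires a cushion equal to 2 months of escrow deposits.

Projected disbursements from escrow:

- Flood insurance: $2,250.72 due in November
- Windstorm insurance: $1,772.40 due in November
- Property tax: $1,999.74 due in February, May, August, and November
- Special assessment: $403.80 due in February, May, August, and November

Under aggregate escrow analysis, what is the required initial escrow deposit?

Cushion = 2 × $1,136.44 = $2,272.88
Trial balance (start $0, +$1,136.44 each month, − disbursements):
  Jun: +$1,136.44 → $1,136.44
  Jul: +$1,136.44 → $2,272.88
  Aug: +$1,136.44 − $2,403.54 → $1,005.78
  Sep: +$1,136.44 → $2,142.22
  Oct: +$1,136.44 → $3,278.66
  Nov: +$1,136.44 − $6,426.66 → -$2,011.56
  Dec: +$1,136.44 → -$875.12
  Jan: +$1,136.44 → $261.32
  Feb: +$1,136.44 − $2,403.54 → -$1,005.78
  Mar: +$1,136.44 → $130.66
  Apr: +$1,136.44 → $1,267.10
  May: +$1,136.44 − $2,403.54 → $0.00
Lowest trial balance = -$2,011.56 (Nov)
Initial deposit = cushion − low point = $2,272.88 − (-$2,011.56) = $4,284.44

$4,284.44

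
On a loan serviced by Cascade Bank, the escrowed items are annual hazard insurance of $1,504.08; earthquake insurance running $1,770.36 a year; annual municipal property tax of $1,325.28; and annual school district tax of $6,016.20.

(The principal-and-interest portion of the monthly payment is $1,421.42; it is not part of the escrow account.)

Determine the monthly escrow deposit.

$884.66

Hazard insurance = $1,504.08
Earthquake insurance = $1,770.36
Municipal property tax = $1,325.28
School district tax = $6,016.20
Total annual escrow = $10,615.92
Base monthly escrow = $10,615.92 / 12 = $884.66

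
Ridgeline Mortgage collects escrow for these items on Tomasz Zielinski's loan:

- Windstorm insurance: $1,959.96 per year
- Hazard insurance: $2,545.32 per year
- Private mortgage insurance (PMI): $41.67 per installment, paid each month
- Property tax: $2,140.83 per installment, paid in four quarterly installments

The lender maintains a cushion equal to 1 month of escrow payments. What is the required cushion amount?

$1,130.72

Windstorm insurance = $1,959.96
Hazard insurance = $2,545.32
Private mortgage insurance (PMI) = $41.67 × 12 = $500.04
Property tax = $2,140.83 × 4 = $8,563.32
Total per year = $13,568.64
Monthly escrow = $13,568.64 ÷ 12 = $1,130.72
Cushion = 1 × $1,130.72 = $1,130.72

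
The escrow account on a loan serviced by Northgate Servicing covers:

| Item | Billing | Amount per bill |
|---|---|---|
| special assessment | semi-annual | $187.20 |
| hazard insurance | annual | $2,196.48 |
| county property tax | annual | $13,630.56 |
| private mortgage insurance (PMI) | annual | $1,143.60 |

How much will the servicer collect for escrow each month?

Special assessment = $187.20 × 2 = $374.40
Hazard insurance = $2,196.48
County property tax = $13,630.56
Private mortgage insurance (PMI) = $1,143.60
Combined annual = $17,345.04
Base monthly escrow = $17,345.04 ÷ 12 = $1,445.42

$1,445.42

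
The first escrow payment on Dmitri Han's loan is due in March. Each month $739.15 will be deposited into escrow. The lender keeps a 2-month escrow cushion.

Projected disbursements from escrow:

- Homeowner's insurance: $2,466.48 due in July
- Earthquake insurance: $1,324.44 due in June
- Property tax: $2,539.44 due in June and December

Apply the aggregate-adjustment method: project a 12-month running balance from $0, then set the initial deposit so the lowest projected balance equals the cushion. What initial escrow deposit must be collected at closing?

$4,112.91

Cushion = 2 × $739.15 = $1,478.30
Trial balance (start $0, +$739.15 each month, − disbursements):
  Mar: +$739.15 → $739.15
  Apr: +$739.15 → $1,478.30
  May: +$739.15 → $2,217.45
  Jun: +$739.15 − $3,863.88 → -$907.28
  Jul: +$739.15 − $2,466.48 → -$2,634.61
  Aug: +$739.15 → -$1,895.46
  Sep: +$739.15 → -$1,156.31
  Oct: +$739.15 → -$417.16
  Nov: +$739.15 → $321.99
  Dec: +$739.15 − $2,539.44 → -$1,478.30
  Jan: +$739.15 → -$739.15
  Feb: +$739.15 → $0.00
Lowest trial balance = -$2,634.61 (Jul)
Initial deposit = cushion − low point = $1,478.30 − (-$2,634.61) = $4,112.91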